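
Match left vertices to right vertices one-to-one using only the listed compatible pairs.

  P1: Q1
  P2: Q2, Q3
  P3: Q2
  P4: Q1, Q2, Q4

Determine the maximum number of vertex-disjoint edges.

Unit-capacity flow: source→left, listed edges, right→sink; max matching = max flow.
Augmenting path P1→Q1 (+1); matched 1.
Augmenting path P2→Q2 (+1); matched 2.
Augmenting path P4→Q4 (+1); matched 3.
Augmenting path P3→Q2→P2→Q3 (+1); matched 4.
No augmenting path remains; maximum matching = 4.
König certificate: {P1, P2, P3, P4} is a vertex cover of size 4 (every listed pair touches it), so no matching can be larger.

4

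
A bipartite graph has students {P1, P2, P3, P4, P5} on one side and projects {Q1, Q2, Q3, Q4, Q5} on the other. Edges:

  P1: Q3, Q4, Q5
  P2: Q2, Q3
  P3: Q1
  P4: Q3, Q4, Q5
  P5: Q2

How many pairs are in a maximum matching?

5

Unit-capacity flow: source→left, listed edges, right→sink; max matching = max flow.
Augmenting path P1→Q3 (+1); matched 1.
Augmenting path P2→Q2 (+1); matched 2.
Augmenting path P3→Q1 (+1); matched 3.
Augmenting path P4→Q4 (+1); matched 4.
Augmenting path P5→Q2→P2→Q3→P1→Q5 (+1); matched 5.
No augmenting path remains; maximum matching = 5.
König certificate: {P1, P2, P3, P4, P5} is a vertex cover of size 5 (every listed pair touches it), so no matching can be larger.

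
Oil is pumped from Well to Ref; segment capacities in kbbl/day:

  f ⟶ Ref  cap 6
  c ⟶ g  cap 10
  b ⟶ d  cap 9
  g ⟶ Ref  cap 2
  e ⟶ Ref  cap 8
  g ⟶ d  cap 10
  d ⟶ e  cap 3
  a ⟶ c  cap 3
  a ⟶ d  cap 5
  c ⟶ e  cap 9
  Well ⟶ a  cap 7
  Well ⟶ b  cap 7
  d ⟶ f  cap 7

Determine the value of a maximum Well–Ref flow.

12

Augment Well→a→c→e→Ref: bottleneck 3, flow now 3.
Augment Well→a→d→e→Ref: bottleneck 3, flow now 6.
Augment Well→a→d→f→Ref: bottleneck 1, flow now 7.
Augment Well→b→d→f→Ref: bottleneck 5, flow now 12.
No augmenting path remains; maximum flow = 12.
In the residual graph, reachable from Well: {Well, a, b, d, f}.
Min-cut edges: a→c (3), d→e (3), f→Ref (6); capacity 3 + 3 + 6 = 12.
This cut is saturated, so no flow can exceed 12.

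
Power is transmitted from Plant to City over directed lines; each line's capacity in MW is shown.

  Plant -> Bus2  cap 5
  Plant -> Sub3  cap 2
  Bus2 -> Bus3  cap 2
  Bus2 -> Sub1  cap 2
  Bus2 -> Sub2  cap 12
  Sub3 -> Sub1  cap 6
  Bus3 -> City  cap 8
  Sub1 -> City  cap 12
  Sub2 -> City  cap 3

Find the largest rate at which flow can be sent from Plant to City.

Augment Plant→Bus2→Bus3→City: bottleneck 2, flow now 2.
Augment Plant→Bus2→Sub1→City: bottleneck 2, flow now 4.
Augment Plant→Bus2→Sub2→City: bottleneck 1, flow now 5.
Augment Plant→Sub3→Sub1→City: bottleneck 2, flow now 7.
No augmenting path remains; maximum flow = 7.
In the residual graph, reachable from Plant: {Plant}.
Min-cut edges: Plant→Bus2 (5), Plant→Sub3 (2); capacity 5 + 2 = 7.
This cut is saturated, so no flow can exceed 7.

7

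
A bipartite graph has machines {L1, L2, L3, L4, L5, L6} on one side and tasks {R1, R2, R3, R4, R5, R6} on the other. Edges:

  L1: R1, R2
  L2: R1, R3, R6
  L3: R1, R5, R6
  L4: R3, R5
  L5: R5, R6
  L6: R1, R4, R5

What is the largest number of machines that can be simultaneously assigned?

Unit-capacity flow: source→left, listed edges, right→sink; max matching = max flow.
Augmenting path L1→R1 (+1); matched 1.
Augmenting path L2→R3 (+1); matched 2.
Augmenting path L3→R5 (+1); matched 3.
Augmenting path L5→R6 (+1); matched 4.
Augmenting path L6→R4 (+1); matched 5.
Augmenting path L4→R3→L2→R1→L1→R2 (+1); matched 6.
No augmenting path remains; maximum matching = 6.
König certificate: {L1, L2, L3, L4, L5, L6} is a vertex cover of size 6 (every listed pair touches it), so no matching can be larger.

6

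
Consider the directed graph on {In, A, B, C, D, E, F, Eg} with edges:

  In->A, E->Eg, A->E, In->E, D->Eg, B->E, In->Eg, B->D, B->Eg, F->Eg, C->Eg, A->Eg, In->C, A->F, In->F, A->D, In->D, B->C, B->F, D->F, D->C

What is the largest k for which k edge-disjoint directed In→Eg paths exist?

6

Assign every edge capacity 1; by Menger, the answer equals the max flow.
Path In→Eg (+1); total 1.
Path In→A→Eg (+1); total 2.
Path In→C→Eg (+1); total 3.
Path In→D→Eg (+1); total 4.
Path In→E→Eg (+1); total 5.
Path In→F→Eg (+1); total 6.
No residual In→Eg path; max flow = 6.
Certifying cut of size 6: {In→A, In→C, In→D, In→E, In→Eg, In→F}.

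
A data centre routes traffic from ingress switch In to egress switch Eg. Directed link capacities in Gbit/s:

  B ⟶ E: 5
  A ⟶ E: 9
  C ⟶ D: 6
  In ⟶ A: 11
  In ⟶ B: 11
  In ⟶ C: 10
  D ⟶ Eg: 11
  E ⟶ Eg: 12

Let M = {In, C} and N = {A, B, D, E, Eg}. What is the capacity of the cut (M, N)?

28

Edges leaving {In, C}: In→A (11), In→B (11), C→D (6).
Cut capacity = 11 + 11 + 6 = 28.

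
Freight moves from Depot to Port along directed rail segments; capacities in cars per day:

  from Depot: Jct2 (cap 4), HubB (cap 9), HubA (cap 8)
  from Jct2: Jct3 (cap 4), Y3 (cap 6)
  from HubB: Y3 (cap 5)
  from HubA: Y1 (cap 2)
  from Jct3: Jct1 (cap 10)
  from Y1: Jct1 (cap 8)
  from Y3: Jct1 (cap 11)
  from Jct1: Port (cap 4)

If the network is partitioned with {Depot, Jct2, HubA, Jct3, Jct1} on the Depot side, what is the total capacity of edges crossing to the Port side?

21

Edges leaving {Depot, Jct2, HubA, Jct3, Jct1}: Depot→HubB (9), Jct2→Y3 (6), HubA→Y1 (2), Jct1→Port (4).
Cut capacity = 9 + 6 + 2 + 4 = 21.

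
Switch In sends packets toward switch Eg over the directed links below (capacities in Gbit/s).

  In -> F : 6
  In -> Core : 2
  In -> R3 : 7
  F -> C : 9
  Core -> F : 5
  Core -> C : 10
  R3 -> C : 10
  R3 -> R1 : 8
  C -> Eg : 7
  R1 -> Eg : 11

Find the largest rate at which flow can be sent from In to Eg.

14

Augment In→F→C→Eg: bottleneck 6, flow now 6.
Augment In→Core→C→Eg: bottleneck 1, flow now 7.
Augment In→R3→R1→Eg: bottleneck 7, flow now 14.
No augmenting path remains; maximum flow = 14.
In the residual graph, reachable from In: {In, F, Core, C}.
Min-cut edges: In→R3 (7), C→Eg (7); capacity 7 + 7 = 14.
This cut is saturated, so no flow can exceed 14.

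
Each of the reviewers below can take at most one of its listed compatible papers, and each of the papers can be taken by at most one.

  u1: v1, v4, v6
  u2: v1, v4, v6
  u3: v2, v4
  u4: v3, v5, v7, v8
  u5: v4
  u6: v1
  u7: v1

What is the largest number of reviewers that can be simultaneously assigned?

5

Unit-capacity flow: source→left, listed edges, right→sink; max matching = max flow.
Augmenting path u1→v1 (+1); matched 1.
Augmenting path u2→v4 (+1); matched 2.
Augmenting path u3→v2 (+1); matched 3.
Augmenting path u4→v3 (+1); matched 4.
Augmenting path u5→v4→u2→v6 (+1); matched 5.
No augmenting path remains; maximum matching = 5.
König certificate: {u3, u4, v1, v4, v6} is a vertex cover of size 5 (every listed pair touches it), so no matching can be larger.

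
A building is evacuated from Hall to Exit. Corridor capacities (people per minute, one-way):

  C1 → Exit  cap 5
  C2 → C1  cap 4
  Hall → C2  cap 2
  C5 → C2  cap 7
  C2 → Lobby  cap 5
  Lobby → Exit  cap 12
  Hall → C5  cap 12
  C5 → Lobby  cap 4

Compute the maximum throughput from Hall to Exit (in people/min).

13

Augment Hall→C2→C1→Exit: bottleneck 2, flow now 2.
Augment Hall→C5→Lobby→Exit: bottleneck 4, flow now 6.
Augment Hall→C5→C2→C1→Exit: bottleneck 2, flow now 8.
Augment Hall→C5→C2→Lobby→Exit: bottleneck 5, flow now 13.
No augmenting path remains; maximum flow = 13.
In the residual graph, reachable from Hall: {Hall, C5}.
Min-cut edges: Hall→C2 (2), C5→C2 (7), C5→Lobby (4); capacity 2 + 7 + 4 = 13.
This cut is saturated, so no flow can exceed 13.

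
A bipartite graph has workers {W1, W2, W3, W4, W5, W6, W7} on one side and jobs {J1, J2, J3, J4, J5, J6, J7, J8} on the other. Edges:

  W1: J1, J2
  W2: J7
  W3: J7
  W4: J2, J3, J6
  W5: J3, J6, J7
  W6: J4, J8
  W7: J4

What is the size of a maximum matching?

6

Unit-capacity flow: source→left, listed edges, right→sink; max matching = max flow.
Augmenting path W1→J1 (+1); matched 1.
Augmenting path W2→J7 (+1); matched 2.
Augmenting path W4→J2 (+1); matched 3.
Augmenting path W5→J3 (+1); matched 4.
Augmenting path W6→J4 (+1); matched 5.
Augmenting path W7→J4→W6→J8 (+1); matched 6.
No augmenting path remains; maximum matching = 6.
König certificate: {W1, W4, W5, W6, W7, J7} is a vertex cover of size 6 (every listed pair touches it), so no matching can be larger.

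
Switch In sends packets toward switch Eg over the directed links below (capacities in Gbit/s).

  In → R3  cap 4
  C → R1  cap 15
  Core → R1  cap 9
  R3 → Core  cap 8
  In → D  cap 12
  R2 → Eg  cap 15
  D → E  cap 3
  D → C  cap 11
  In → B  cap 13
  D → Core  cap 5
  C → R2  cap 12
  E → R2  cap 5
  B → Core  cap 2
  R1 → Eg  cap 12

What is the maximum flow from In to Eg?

Augment In→R3→Core→R1→Eg: bottleneck 4, flow now 4.
Augment In→D→Core→R1→Eg: bottleneck 5, flow now 9.
Augment In→D→E→R2→Eg: bottleneck 3, flow now 12.
Augment In→D→C→R1→Eg: bottleneck 3, flow now 15.
Augment In→D→C→R2→Eg: bottleneck 1, flow now 16.
Augment In→B→Core→D→C→R2→Eg: bottleneck 2, flow now 18. (uses reverse residual edge)
No augmenting path remains; maximum flow = 18.
In the residual graph, reachable from In: {In, B}.
Min-cut edges: In→R3 (4), In→D (12), B→Core (2); capacity 4 + 12 + 2 = 18.
This cut is saturated, so no flow can exceed 18.

18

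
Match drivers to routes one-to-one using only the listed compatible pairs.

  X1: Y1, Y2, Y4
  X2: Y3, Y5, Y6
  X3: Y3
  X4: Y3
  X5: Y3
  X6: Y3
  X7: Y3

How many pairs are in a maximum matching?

Unit-capacity flow: source→left, listed edges, right→sink; max matching = max flow.
Augmenting path X1→Y1 (+1); matched 1.
Augmenting path X2→Y3 (+1); matched 2.
Augmenting path X3→Y3→X2→Y5 (+1); matched 3.
No augmenting path remains; maximum matching = 3.
König certificate: {X1, X2, Y3} is a vertex cover of size 3 (every listed pair touches it), so no matching can be larger.

3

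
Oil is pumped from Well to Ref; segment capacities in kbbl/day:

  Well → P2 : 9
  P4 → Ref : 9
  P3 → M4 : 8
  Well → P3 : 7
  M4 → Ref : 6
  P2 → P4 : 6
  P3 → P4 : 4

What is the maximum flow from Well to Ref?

13

Augment Well→P2→P4→Ref: bottleneck 6, flow now 6.
Augment Well→P3→M4→Ref: bottleneck 6, flow now 12.
Augment Well→P3→P4→Ref: bottleneck 1, flow now 13.
No augmenting path remains; maximum flow = 13.
In the residual graph, reachable from Well: {Well, P2}.
Min-cut edges: Well→P3 (7), P2→P4 (6); capacity 7 + 6 = 13.
This cut is saturated, so no flow can exceed 13.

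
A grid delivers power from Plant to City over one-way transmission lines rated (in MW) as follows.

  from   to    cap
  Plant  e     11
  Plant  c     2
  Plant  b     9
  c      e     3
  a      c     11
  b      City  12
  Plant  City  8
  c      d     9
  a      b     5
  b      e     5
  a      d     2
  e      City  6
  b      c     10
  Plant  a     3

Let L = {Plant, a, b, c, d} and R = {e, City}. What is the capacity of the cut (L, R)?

Edges leaving {Plant, a, b, c, d}: Plant→e (11), Plant→City (8), b→e (5), b→City (12), c→e (3).
Cut capacity = 11 + 8 + 5 + 12 + 3 = 39.

39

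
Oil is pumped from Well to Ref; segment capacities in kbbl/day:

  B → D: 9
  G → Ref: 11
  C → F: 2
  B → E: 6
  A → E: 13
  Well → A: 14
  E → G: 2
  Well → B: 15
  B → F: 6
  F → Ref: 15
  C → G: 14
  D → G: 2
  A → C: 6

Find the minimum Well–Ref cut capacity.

Augment Well→B→F→Ref: bottleneck 6, flow now 6.
Augment Well→A→C→F→Ref: bottleneck 2, flow now 8.
Augment Well→A→C→G→Ref: bottleneck 4, flow now 12.
Augment Well→A→E→G→Ref: bottleneck 2, flow now 14.
Augment Well→B→D→G→Ref: bottleneck 2, flow now 16.
No augmenting path remains; maximum flow = 16.
By max-flow min-cut, the minimum cut capacity equals the max flow.
In the residual graph, reachable from Well: {Well, A, B, D, E}.
Min-cut edges: A→C (6), B→F (6), D→G (2), E→G (2); capacity 6 + 6 + 2 + 2 = 16.

16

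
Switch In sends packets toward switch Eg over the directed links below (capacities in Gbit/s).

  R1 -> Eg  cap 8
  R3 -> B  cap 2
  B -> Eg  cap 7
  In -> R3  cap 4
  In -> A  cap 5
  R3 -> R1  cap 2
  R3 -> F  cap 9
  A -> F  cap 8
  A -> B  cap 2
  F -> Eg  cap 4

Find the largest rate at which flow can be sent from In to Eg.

9

Augment In→A→F→Eg: bottleneck 4, flow now 4.
Augment In→A→B→Eg: bottleneck 1, flow now 5.
Augment In→R3→R1→Eg: bottleneck 2, flow now 7.
Augment In→R3→B→Eg: bottleneck 2, flow now 9.
No augmenting path remains; maximum flow = 9.
In the residual graph, reachable from In: {In}.
Min-cut edges: In→A (5), In→R3 (4); capacity 5 + 4 = 9.
This cut is saturated, so no flow can exceed 9.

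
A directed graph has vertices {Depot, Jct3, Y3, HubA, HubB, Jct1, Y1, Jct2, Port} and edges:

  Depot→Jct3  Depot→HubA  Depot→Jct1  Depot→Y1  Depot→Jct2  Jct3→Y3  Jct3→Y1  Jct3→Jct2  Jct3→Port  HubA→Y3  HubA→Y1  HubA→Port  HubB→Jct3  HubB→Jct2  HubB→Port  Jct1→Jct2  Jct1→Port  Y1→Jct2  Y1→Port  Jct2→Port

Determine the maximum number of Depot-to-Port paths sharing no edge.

Assign every edge capacity 1; by Menger, the answer equals the max flow.
Path Depot→Jct3→Port (+1); total 1.
Path Depot→HubA→Port (+1); total 2.
Path Depot→Jct1→Port (+1); total 3.
Path Depot→Y1→Port (+1); total 4.
Path Depot→Jct2→Port (+1); total 5.
No residual Depot→Port path; max flow = 5.
Certifying cut of size 5: {Depot→HubA, Depot→Jct1, Depot→Jct2, Depot→Jct3, Depot→Y1}.

5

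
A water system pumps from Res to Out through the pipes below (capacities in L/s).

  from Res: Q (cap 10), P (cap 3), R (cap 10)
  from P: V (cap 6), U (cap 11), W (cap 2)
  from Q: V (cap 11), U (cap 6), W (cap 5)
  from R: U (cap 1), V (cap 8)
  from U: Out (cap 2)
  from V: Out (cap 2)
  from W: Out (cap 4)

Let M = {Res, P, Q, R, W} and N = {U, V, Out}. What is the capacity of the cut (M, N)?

47

Edges leaving {Res, P, Q, R, W}: P→U (11), P→V (6), Q→U (6), Q→V (11), R→U (1), R→V (8), W→Out (4).
Cut capacity = 11 + 6 + 6 + 11 + 1 + 8 + 4 = 47.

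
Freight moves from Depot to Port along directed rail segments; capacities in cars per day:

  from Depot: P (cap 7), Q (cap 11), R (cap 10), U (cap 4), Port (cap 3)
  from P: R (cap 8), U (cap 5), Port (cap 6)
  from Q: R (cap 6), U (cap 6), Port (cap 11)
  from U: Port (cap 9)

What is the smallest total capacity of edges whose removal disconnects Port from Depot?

25

Augment Depot→Port: bottleneck 3, flow now 3.
Augment Depot→P→Port: bottleneck 6, flow now 9.
Augment Depot→Q→Port: bottleneck 11, flow now 20.
Augment Depot→U→Port: bottleneck 4, flow now 24.
Augment Depot→P→U→Port: bottleneck 1, flow now 25.
No augmenting path remains; maximum flow = 25.
By max-flow min-cut, the minimum cut capacity equals the max flow.
In the residual graph, reachable from Depot: {Depot, R}.
Min-cut edges: Depot→P (7), Depot→Q (11), Depot→U (4), Depot→Port (3); capacity 7 + 11 + 4 + 3 = 25.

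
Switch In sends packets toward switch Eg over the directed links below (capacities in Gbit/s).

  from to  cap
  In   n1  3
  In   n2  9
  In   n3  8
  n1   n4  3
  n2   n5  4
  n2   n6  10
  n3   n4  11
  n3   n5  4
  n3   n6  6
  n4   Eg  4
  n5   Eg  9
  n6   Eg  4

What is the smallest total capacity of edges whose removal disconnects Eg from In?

Augment In→n1→n4→Eg: bottleneck 3, flow now 3.
Augment In→n2→n5→Eg: bottleneck 4, flow now 7.
Augment In→n2→n6→Eg: bottleneck 4, flow now 11.
Augment In→n3→n4→Eg: bottleneck 1, flow now 12.
Augment In→n3→n5→Eg: bottleneck 4, flow now 16.
No augmenting path remains; maximum flow = 16.
By max-flow min-cut, the minimum cut capacity equals the max flow.
In the residual graph, reachable from In: {In, n1, n2, n3, n4, n6}.
Min-cut edges: n2→n5 (4), n3→n5 (4), n4→Eg (4), n6→Eg (4); capacity 4 + 4 + 4 + 4 = 16.

16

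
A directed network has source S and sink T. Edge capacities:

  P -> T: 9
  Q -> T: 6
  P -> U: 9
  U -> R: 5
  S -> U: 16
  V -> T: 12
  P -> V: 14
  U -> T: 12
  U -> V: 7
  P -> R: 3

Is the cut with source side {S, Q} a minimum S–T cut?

Given cut capacity: 16 + 6 = 22.
Augment S→U→T: bottleneck 12, flow now 12.
Augment S→U→V→T: bottleneck 4, flow now 16.
No augmenting path remains; maximum flow = 16.
In the residual graph, reachable from S: {S}.
Min-cut edges: S→U (16); capacity 16 = 16.
Cut capacity 22 exceeds the max flow 16, so it is not minimum.

No — its capacity is 22, but the minimum cut has capacity 16.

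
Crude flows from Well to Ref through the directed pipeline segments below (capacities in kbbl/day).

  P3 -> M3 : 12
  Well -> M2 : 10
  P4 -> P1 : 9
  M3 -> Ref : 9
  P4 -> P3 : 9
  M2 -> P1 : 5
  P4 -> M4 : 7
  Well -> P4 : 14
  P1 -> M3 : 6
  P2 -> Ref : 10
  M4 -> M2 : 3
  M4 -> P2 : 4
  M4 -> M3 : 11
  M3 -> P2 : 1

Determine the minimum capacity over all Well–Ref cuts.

14

Augment Well→M2→P1→M3→Ref: bottleneck 5, flow now 5.
Augment Well→P4→M4→P2→Ref: bottleneck 4, flow now 9.
Augment Well→P4→M4→M3→Ref: bottleneck 3, flow now 12.
Augment Well→P4→P1→M3→Ref: bottleneck 1, flow now 13.
Augment Well→P4→P3→M3→P2→Ref: bottleneck 1, flow now 14.
No augmenting path remains; maximum flow = 14.
By max-flow min-cut, the minimum cut capacity equals the max flow.
In the residual graph, reachable from Well: {Well, M2, P4, M4, P1, P3, M3}.
Min-cut edges: M4→P2 (4), M3→P2 (1), M3→Ref (9); capacity 4 + 1 + 9 = 14.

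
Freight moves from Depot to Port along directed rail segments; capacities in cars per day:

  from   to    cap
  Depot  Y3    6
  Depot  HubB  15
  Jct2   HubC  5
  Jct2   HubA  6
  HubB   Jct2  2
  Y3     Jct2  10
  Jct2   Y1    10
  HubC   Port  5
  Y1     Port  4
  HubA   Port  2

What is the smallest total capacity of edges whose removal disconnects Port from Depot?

8

Augment Depot→HubB→Jct2→Y1→Port: bottleneck 2, flow now 2.
Augment Depot→Y3→Jct2→Y1→Port: bottleneck 2, flow now 4.
Augment Depot→Y3→Jct2→HubA→Port: bottleneck 2, flow now 6.
Augment Depot→Y3→Jct2→HubC→Port: bottleneck 2, flow now 8.
No augmenting path remains; maximum flow = 8.
By max-flow min-cut, the minimum cut capacity equals the max flow.
In the residual graph, reachable from Depot: {Depot, HubB}.
Min-cut edges: Depot→Y3 (6), HubB→Jct2 (2); capacity 6 + 2 = 8.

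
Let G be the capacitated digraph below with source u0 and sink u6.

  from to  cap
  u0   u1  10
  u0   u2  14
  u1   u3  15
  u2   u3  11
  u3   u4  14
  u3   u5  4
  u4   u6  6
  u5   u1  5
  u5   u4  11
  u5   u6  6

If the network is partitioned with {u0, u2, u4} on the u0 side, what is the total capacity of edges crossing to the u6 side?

27

Edges leaving {u0, u2, u4}: u0→u1 (10), u2→u3 (11), u4→u6 (6).
Cut capacity = 10 + 11 + 6 = 27.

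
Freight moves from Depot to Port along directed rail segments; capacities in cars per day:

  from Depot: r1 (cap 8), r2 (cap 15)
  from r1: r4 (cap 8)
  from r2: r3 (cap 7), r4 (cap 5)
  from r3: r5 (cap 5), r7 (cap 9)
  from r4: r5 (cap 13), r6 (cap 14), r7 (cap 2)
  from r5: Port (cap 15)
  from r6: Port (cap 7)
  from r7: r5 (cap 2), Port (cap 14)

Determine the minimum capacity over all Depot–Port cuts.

20

Augment Depot→r1→r4→r5→Port: bottleneck 8, flow now 8.
Augment Depot→r2→r3→r5→Port: bottleneck 5, flow now 13.
Augment Depot→r2→r3→r7→Port: bottleneck 2, flow now 15.
Augment Depot→r2→r4→r5→Port: bottleneck 2, flow now 17.
Augment Depot→r2→r4→r6→Port: bottleneck 3, flow now 20.
No augmenting path remains; maximum flow = 20.
By max-flow min-cut, the minimum cut capacity equals the max flow.
In the residual graph, reachable from Depot: {Depot, r2}.
Min-cut edges: Depot→r1 (8), r2→r3 (7), r2→r4 (5); capacity 8 + 7 + 5 = 20.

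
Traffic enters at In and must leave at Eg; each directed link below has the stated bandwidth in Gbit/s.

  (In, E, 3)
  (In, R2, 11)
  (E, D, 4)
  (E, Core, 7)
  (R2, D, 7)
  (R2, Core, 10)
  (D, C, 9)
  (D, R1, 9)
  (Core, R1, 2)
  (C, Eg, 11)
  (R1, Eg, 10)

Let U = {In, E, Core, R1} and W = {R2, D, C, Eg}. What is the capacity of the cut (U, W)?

Edges leaving {In, E, Core, R1}: In→R2 (11), E→D (4), R1→Eg (10).
Cut capacity = 11 + 4 + 10 = 25.

25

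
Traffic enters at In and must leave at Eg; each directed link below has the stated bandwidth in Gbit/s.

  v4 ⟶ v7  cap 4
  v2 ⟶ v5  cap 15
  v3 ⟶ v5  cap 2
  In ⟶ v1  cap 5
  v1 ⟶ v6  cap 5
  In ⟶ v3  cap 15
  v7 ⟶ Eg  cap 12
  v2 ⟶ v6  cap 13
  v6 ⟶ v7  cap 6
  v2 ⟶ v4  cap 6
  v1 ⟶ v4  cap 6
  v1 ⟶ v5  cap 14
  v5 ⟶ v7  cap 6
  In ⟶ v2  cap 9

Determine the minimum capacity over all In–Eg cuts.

Augment In→v1→v4→v7→Eg: bottleneck 4, flow now 4.
Augment In→v1→v5→v7→Eg: bottleneck 1, flow now 5.
Augment In→v2→v5→v7→Eg: bottleneck 5, flow now 10.
Augment In→v2→v6→v7→Eg: bottleneck 2, flow now 12.
No augmenting path remains; maximum flow = 12.
By max-flow min-cut, the minimum cut capacity equals the max flow.
In the residual graph, reachable from In: {In, v1, v2, v3, v4, v5, v6, v7}.
Min-cut edges: v7→Eg (12); capacity 12 = 12.

12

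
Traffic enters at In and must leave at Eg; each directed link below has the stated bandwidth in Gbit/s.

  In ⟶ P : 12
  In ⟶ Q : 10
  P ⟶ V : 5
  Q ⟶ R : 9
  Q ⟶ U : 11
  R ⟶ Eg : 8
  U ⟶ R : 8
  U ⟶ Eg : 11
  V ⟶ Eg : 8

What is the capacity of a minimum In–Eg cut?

Augment In→P→V→Eg: bottleneck 5, flow now 5.
Augment In→Q→R→Eg: bottleneck 8, flow now 13.
Augment In→Q→U→Eg: bottleneck 2, flow now 15.
No augmenting path remains; maximum flow = 15.
By max-flow min-cut, the minimum cut capacity equals the max flow.
In the residual graph, reachable from In: {In, P}.
Min-cut edges: In→Q (10), P→V (5); capacity 10 + 5 = 15.

15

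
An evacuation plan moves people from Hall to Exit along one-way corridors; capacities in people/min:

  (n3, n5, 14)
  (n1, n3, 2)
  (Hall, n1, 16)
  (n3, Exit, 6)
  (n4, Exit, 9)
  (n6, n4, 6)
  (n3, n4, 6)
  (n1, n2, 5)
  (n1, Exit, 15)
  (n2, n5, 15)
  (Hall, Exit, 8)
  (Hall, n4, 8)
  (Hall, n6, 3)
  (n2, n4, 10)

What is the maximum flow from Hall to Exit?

33

Augment Hall→Exit: bottleneck 8, flow now 8.
Augment Hall→n1→Exit: bottleneck 15, flow now 23.
Augment Hall→n4→Exit: bottleneck 8, flow now 31.
Augment Hall→n1→n3→Exit: bottleneck 1, flow now 32.
Augment Hall→n6→n4→Exit: bottleneck 1, flow now 33.
No augmenting path remains; maximum flow = 33.
In the residual graph, reachable from Hall: {Hall, n4, n6}.
Min-cut edges: Hall→n1 (16), Hall→Exit (8), n4→Exit (9); capacity 16 + 8 + 9 = 33.
This cut is saturated, so no flow can exceed 33.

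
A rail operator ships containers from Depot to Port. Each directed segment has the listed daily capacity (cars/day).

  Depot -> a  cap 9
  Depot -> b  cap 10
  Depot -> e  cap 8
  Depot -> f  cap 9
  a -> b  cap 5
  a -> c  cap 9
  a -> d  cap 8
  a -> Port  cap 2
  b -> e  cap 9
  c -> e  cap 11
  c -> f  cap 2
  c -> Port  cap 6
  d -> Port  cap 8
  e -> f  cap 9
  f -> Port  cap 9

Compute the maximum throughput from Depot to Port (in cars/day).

Augment Depot→a→Port: bottleneck 2, flow now 2.
Augment Depot→f→Port: bottleneck 9, flow now 11.
Augment Depot→a→c→Port: bottleneck 6, flow now 17.
Augment Depot→a→d→Port: bottleneck 1, flow now 18.
No augmenting path remains; maximum flow = 18.
In the residual graph, reachable from Depot: {Depot, b, e, f}.
Min-cut edges: Depot→a (9), f→Port (9); capacity 9 + 9 = 18.
This cut is saturated, so no flow can exceed 18.

18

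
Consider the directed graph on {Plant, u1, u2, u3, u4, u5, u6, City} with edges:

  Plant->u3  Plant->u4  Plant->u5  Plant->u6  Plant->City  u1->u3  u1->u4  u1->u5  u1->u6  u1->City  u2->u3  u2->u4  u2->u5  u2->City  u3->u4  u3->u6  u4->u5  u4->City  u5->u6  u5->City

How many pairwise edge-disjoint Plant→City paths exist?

3

Assign every edge capacity 1; by Menger, the answer equals the max flow.
Path Plant→City (+1); total 1.
Path Plant→u4→City (+1); total 2.
Path Plant→u5→City (+1); total 3.
No residual Plant→City path; max flow = 3.
Certifying cut of size 3: {Plant→City, u4→City, u5→City}.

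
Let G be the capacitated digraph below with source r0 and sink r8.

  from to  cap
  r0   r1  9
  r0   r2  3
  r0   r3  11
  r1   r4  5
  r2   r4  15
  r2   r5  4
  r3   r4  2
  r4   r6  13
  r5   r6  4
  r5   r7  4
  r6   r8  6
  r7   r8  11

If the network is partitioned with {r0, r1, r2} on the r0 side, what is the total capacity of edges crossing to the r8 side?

Edges leaving {r0, r1, r2}: r0→r3 (11), r1→r4 (5), r2→r4 (15), r2→r5 (4).
Cut capacity = 11 + 5 + 15 + 4 = 35.

35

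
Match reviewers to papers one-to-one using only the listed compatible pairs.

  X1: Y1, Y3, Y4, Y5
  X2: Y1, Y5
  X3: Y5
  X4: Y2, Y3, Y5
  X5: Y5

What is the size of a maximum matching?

4

Unit-capacity flow: source→left, listed edges, right→sink; max matching = max flow.
Augmenting path X1→Y1 (+1); matched 1.
Augmenting path X2→Y5 (+1); matched 2.
Augmenting path X4→Y2 (+1); matched 3.
Augmenting path X3→Y5→X2→Y1→X1→Y3 (+1); matched 4.
No augmenting path remains; maximum matching = 4.
König certificate: {X1, X2, X4, Y5} is a vertex cover of size 4 (every listed pair touches it), so no matching can be larger.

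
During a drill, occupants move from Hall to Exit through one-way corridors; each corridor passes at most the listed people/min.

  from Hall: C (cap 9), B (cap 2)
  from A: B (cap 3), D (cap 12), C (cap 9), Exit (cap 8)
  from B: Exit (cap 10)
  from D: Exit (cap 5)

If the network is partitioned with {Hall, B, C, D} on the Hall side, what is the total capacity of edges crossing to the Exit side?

Edges leaving {Hall, B, C, D}: B→Exit (10), D→Exit (5).
Cut capacity = 10 + 5 = 15.

15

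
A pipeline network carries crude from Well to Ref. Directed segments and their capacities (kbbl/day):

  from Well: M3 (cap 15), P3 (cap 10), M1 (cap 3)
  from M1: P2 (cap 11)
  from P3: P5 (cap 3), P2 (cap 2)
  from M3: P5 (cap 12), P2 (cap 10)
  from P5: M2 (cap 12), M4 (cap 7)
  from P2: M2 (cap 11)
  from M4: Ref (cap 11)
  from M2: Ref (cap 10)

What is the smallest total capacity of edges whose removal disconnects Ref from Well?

17

Augment Well→M1→P2→M2→Ref: bottleneck 3, flow now 3.
Augment Well→P3→P5→M4→Ref: bottleneck 3, flow now 6.
Augment Well→P3→P2→M2→Ref: bottleneck 2, flow now 8.
Augment Well→M3→P5→M4→Ref: bottleneck 4, flow now 12.
Augment Well→M3→P5→M2→Ref: bottleneck 5, flow now 17.
No augmenting path remains; maximum flow = 17.
By max-flow min-cut, the minimum cut capacity equals the max flow.
In the residual graph, reachable from Well: {Well, M1, P3, M3, P5, P2, M2}.
Min-cut edges: P5→M4 (7), M2→Ref (10); capacity 7 + 10 = 17.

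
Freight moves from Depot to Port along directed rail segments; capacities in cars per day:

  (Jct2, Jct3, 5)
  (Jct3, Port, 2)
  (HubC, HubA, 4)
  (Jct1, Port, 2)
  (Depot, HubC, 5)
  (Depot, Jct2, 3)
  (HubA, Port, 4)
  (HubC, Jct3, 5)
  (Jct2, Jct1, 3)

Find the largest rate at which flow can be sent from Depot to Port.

8

Augment Depot→Jct2→Jct1→Port: bottleneck 2, flow now 2.
Augment Depot→Jct2→Jct3→Port: bottleneck 1, flow now 3.
Augment Depot→HubC→HubA→Port: bottleneck 4, flow now 7.
Augment Depot→HubC→Jct3→Port: bottleneck 1, flow now 8.
No augmenting path remains; maximum flow = 8.
In the residual graph, reachable from Depot: {Depot}.
Min-cut edges: Depot→Jct2 (3), Depot→HubC (5); capacity 3 + 5 = 8.
This cut is saturated, so no flow can exceed 8.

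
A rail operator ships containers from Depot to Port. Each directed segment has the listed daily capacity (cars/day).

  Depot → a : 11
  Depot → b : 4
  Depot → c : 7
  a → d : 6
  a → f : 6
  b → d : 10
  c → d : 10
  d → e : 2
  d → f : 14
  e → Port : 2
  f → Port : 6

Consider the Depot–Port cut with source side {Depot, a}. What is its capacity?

Edges leaving {Depot, a}: Depot→b (4), Depot→c (7), a→d (6), a→f (6).
Cut capacity = 4 + 7 + 6 + 6 = 23.

23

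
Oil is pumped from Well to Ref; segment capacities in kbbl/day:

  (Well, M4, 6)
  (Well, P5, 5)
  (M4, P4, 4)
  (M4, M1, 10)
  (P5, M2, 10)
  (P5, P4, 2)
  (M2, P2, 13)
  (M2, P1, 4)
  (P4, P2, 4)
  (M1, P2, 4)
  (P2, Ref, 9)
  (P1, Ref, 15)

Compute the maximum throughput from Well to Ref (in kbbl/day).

Augment Well→M4→P4→P2→Ref: bottleneck 4, flow now 4.
Augment Well→M4→M1→P2→Ref: bottleneck 2, flow now 6.
Augment Well→P5→M2→P2→Ref: bottleneck 3, flow now 9.
Augment Well→P5→M2→P1→Ref: bottleneck 2, flow now 11.
No augmenting path remains; maximum flow = 11.
In the residual graph, reachable from Well: {Well}.
Min-cut edges: Well→M4 (6), Well→P5 (5); capacity 6 + 5 = 11.
This cut is saturated, so no flow can exceed 11.

11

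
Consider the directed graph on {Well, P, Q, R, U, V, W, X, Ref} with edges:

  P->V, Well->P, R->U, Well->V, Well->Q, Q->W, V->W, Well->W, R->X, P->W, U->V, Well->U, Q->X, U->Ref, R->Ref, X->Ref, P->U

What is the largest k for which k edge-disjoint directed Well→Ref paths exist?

Assign every edge capacity 1; by Menger, the answer equals the max flow.
Path Well→U→Ref (+1); total 1.
Path Well→Q→X→Ref (+1); total 2.
No residual Well→Ref path; max flow = 2.
Certifying cut of size 2: {U→Ref, Well→Q}.

2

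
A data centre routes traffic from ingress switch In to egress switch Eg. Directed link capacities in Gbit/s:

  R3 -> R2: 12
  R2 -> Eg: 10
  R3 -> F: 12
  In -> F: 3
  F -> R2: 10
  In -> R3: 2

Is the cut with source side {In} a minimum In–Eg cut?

Yes — it is a minimum cut (capacity 5).

Given cut capacity: 2 + 3 = 5.
Augment In→R3→R2→Eg: bottleneck 2, flow now 2.
Augment In→F→R2→Eg: bottleneck 3, flow now 5.
No augmenting path remains; maximum flow = 5.
Cut capacity 5 equals the max flow, so it is a minimum cut.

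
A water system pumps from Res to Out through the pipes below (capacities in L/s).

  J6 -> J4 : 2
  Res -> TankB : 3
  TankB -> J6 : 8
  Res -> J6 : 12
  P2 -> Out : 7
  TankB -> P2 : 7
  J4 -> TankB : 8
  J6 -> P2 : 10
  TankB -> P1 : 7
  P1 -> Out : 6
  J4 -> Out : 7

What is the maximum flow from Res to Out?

Augment Res→J6→J4→Out: bottleneck 2, flow now 2.
Augment Res→J6→P2→Out: bottleneck 7, flow now 9.
Augment Res→TankB→P1→Out: bottleneck 3, flow now 12.
No augmenting path remains; maximum flow = 12.
In the residual graph, reachable from Res: {Res, J6, P2}.
Min-cut edges: Res→TankB (3), J6→J4 (2), P2→Out (7); capacity 3 + 2 + 7 = 12.
This cut is saturated, so no flow can exceed 12.

12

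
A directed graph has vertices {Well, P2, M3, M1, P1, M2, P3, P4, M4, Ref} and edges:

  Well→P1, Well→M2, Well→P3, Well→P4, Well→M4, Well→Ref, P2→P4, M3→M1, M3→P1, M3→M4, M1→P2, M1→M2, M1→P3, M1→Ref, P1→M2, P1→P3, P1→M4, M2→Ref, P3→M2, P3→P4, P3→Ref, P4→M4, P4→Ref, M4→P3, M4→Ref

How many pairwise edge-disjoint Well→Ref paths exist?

Assign every edge capacity 1; by Menger, the answer equals the max flow.
Path Well→Ref (+1); total 1.
Path Well→M2→Ref (+1); total 2.
Path Well→P3→Ref (+1); total 3.
Path Well→P4→Ref (+1); total 4.
Path Well→M4→Ref (+1); total 5.
No residual Well→Ref path; max flow = 5.
Certifying cut of size 5: {M2→Ref, M4→Ref, P3→Ref, P4→Ref, Well→Ref}.

5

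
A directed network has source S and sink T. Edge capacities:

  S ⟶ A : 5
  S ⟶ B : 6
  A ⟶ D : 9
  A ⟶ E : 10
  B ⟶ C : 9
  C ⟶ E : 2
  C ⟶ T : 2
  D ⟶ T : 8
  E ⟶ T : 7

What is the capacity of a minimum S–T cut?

Augment S→A→D→T: bottleneck 5, flow now 5.
Augment S→B→C→T: bottleneck 2, flow now 7.
Augment S→B→C→E→T: bottleneck 2, flow now 9.
No augmenting path remains; maximum flow = 9.
By max-flow min-cut, the minimum cut capacity equals the max flow.
In the residual graph, reachable from S: {S, B, C}.
Min-cut edges: S→A (5), C→E (2), C→T (2); capacity 5 + 2 + 2 = 9.

9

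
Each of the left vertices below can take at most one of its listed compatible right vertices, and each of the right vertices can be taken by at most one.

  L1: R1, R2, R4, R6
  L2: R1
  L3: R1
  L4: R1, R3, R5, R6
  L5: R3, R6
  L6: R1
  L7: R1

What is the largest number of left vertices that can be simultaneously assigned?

4

Unit-capacity flow: source→left, listed edges, right→sink; max matching = max flow.
Augmenting path L1→R1 (+1); matched 1.
Augmenting path L4→R3 (+1); matched 2.
Augmenting path L5→R6 (+1); matched 3.
Augmenting path L2→R1→L1→R2 (+1); matched 4.
No augmenting path remains; maximum matching = 4.
König certificate: {L1, L4, L5, R1} is a vertex cover of size 4 (every listed pair touches it), so no matching can be larger.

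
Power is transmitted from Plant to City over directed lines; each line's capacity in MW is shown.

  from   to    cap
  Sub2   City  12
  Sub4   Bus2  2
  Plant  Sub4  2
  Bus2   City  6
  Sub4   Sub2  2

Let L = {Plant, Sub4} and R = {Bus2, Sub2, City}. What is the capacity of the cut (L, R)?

4

Edges leaving {Plant, Sub4}: Sub4→Bus2 (2), Sub4→Sub2 (2).
Cut capacity = 2 + 2 = 4.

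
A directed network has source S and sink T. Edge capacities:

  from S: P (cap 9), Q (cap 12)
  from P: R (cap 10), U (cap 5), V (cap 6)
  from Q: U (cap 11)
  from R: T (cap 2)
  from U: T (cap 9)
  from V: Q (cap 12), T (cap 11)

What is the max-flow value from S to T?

17

Augment S→P→R→T: bottleneck 2, flow now 2.
Augment S→P→U→T: bottleneck 5, flow now 7.
Augment S→P→V→T: bottleneck 2, flow now 9.
Augment S→Q→U→T: bottleneck 4, flow now 13.
Augment S→Q→U→P→V→T: bottleneck 4, flow now 17. (uses reverse residual edge)
No augmenting path remains; maximum flow = 17.
In the residual graph, reachable from S: {S, P, Q, R, U}.
Min-cut edges: P→V (6), R→T (2), U→T (9); capacity 6 + 2 + 9 = 17.
This cut is saturated, so no flow can exceed 17.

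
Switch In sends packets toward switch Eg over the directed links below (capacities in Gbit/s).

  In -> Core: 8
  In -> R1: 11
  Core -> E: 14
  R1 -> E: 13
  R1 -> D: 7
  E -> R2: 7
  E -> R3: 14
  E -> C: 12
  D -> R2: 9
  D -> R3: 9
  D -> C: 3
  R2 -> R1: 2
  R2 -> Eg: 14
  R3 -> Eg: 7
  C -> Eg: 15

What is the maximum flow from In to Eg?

19

Augment In→Core→E→R2→Eg: bottleneck 7, flow now 7.
Augment In→Core→E→R3→Eg: bottleneck 1, flow now 8.
Augment In→R1→E→R3→Eg: bottleneck 6, flow now 14.
Augment In→R1→E→C→Eg: bottleneck 5, flow now 19.
No augmenting path remains; maximum flow = 19.
In the residual graph, reachable from In: {In}.
Min-cut edges: In→Core (8), In→R1 (11); capacity 8 + 11 = 19.
This cut is saturated, so no flow can exceed 19.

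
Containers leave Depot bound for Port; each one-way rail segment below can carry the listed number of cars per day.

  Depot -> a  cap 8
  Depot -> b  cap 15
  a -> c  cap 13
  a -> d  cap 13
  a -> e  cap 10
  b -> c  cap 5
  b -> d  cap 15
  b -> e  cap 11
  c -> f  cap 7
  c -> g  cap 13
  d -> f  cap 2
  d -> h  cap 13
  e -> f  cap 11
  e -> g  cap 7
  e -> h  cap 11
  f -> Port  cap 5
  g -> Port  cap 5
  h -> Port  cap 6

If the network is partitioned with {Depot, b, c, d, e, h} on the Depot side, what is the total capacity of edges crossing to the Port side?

Edges leaving {Depot, b, c, d, e, h}: Depot→a (8), c→f (7), c→g (13), d→f (2), e→f (11), e→g (7), h→Port (6).
Cut capacity = 8 + 7 + 13 + 2 + 11 + 7 + 6 = 54.

54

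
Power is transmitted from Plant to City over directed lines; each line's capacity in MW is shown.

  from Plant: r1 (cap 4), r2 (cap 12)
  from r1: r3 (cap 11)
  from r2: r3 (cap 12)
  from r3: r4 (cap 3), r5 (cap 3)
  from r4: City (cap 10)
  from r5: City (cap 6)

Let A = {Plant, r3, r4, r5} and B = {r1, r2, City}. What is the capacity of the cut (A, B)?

Edges leaving {Plant, r3, r4, r5}: Plant→r1 (4), Plant→r2 (12), r4→City (10), r5→City (6).
Cut capacity = 4 + 12 + 10 + 6 = 32.

32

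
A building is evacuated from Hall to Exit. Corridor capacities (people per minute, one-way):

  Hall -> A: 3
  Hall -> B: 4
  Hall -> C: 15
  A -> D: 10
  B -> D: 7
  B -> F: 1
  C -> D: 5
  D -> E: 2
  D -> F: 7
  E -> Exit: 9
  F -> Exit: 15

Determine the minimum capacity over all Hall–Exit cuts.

10

Augment Hall→B→F→Exit: bottleneck 1, flow now 1.
Augment Hall→A→D→E→Exit: bottleneck 2, flow now 3.
Augment Hall→A→D→F→Exit: bottleneck 1, flow now 4.
Augment Hall→B→D→F→Exit: bottleneck 3, flow now 7.
Augment Hall→C→D→F→Exit: bottleneck 3, flow now 10.
No augmenting path remains; maximum flow = 10.
By max-flow min-cut, the minimum cut capacity equals the max flow.
In the residual graph, reachable from Hall: {Hall, A, B, C, D}.
Min-cut edges: B→F (1), D→E (2), D→F (7); capacity 1 + 2 + 7 = 10.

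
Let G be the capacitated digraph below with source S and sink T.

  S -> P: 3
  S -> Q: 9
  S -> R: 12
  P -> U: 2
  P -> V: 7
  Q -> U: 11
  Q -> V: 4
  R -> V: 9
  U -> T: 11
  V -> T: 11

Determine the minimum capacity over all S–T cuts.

21

Augment S→P→U→T: bottleneck 2, flow now 2.
Augment S→P→V→T: bottleneck 1, flow now 3.
Augment S→Q→U→T: bottleneck 9, flow now 12.
Augment S→R→V→T: bottleneck 9, flow now 21.
No augmenting path remains; maximum flow = 21.
By max-flow min-cut, the minimum cut capacity equals the max flow.
In the residual graph, reachable from S: {S, R}.
Min-cut edges: S→P (3), S→Q (9), R→V (9); capacity 3 + 9 + 9 = 21.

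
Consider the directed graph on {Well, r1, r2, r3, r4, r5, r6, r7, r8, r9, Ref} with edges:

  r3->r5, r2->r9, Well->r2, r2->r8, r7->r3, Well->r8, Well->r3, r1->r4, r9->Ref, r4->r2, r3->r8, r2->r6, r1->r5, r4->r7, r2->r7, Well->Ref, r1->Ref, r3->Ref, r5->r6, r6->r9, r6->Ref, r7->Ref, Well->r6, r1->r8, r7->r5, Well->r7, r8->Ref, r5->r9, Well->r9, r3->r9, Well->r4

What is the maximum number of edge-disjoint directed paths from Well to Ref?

6

Assign every edge capacity 1; by Menger, the answer equals the max flow.
Path Well→Ref (+1); total 1.
Path Well→r3→Ref (+1); total 2.
Path Well→r6→Ref (+1); total 3.
Path Well→r7→Ref (+1); total 4.
Path Well→r8→Ref (+1); total 5.
Path Well→r9→Ref (+1); total 6.
No residual Well→Ref path; max flow = 6.
Certifying cut of size 6: {Well→Ref, r3→Ref, r6→Ref, r7→Ref, r8→Ref, r9→Ref}.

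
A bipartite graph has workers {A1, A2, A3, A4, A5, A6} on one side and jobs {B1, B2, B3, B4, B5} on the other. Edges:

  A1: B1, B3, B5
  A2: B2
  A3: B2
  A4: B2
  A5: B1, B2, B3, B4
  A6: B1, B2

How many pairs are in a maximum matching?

Unit-capacity flow: source→left, listed edges, right→sink; max matching = max flow.
Augmenting path A1→B1 (+1); matched 1.
Augmenting path A2→B2 (+1); matched 2.
Augmenting path A5→B3 (+1); matched 3.
Augmenting path A6→B1→A1→B5 (+1); matched 4.
No augmenting path remains; maximum matching = 4.
König certificate: {A1, A5, A6, B2} is a vertex cover of size 4 (every listed pair touches it), so no matching can be larger.

4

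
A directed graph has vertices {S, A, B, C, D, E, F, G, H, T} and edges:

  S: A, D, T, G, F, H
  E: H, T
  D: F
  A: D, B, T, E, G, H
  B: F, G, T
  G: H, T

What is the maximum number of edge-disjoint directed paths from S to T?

Assign every edge capacity 1; by Menger, the answer equals the max flow.
Path S→T (+1); total 1.
Path S→A→T (+1); total 2.
Path S→G→T (+1); total 3.
No residual S→T path; max flow = 3.
Certifying cut of size 3: {S→A, S→G, S→T}.

3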